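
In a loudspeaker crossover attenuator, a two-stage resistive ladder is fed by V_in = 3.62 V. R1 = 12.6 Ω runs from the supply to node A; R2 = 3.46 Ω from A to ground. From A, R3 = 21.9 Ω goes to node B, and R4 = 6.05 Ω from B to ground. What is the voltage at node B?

V_B ≈ 0.154 V

Node A sees R2 in parallel with the series input of stage 2, R3 + R4 = 27.95 Ω.
R2 ‖ (R3+R4) = 3.079 Ω.
So V_A = 3.62 × 0.1964 = 0.7109 V.
Then the unloaded second divider: V_B = V_A × R4/(R3+R4) = 0.7109 × 0.2165 = 0.1539 V.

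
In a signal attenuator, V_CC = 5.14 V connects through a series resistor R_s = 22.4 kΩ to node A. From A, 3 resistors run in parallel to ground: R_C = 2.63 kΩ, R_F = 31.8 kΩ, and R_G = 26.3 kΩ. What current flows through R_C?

Combine the parallel branches: R_p = (1/2.63 + 1/31.8 + 1/26.3)⁻¹ = 2.224 kΩ.
V_A by voltage divider: V_A = 5.14 × 2.224/(22.4 + 2.224) = 0.4642 V.
I(R_C) = V_A / R_C = 0.4642/2.63 = 0.1765 mA.

I ≈ 0.176 mA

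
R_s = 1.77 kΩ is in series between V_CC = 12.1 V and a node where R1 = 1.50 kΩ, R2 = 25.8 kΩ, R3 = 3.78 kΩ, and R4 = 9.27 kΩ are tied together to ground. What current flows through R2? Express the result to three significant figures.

I ≈ 0.161 mA

Combine the parallel branches: R_p = (1/1.50 + 1/25.8 + 1/3.78 + 1/9.27)⁻¹ = 0.9278 kΩ.
V_A = 12.1 × 0.9278/2.698 = 4.161 V.
Branch current I = V_A/R2 = 4.161/25.8 = 0.1613 mA.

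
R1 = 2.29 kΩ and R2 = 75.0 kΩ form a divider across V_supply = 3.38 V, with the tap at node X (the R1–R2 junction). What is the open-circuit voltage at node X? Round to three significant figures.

V_th ≈ 3.28 V

V_th is the unloaded tap voltage: V_supply · R2/(R1+R2) = 3.38 × 0.9704 = 3.280 V.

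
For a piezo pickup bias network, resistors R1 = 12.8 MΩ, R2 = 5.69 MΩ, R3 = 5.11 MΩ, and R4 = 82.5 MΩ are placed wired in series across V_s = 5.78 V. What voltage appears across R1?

ΣR = 12.8 + 5.69 + 5.11 + 82.5 = 106.1 MΩ.
By the voltage-divider rule, V = 5.78 × 12.80/106.1 = 0.6973 V.

V ≈ 0.697 V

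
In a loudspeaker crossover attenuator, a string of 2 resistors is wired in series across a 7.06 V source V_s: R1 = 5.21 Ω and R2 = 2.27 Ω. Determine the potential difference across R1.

Series total: ΣR = 5.21 + 2.27 = 7.480 Ω.
V = V_s · R/ΣR = 7.06 × 0.6965 = 4.917 V.

V ≈ 4.92 V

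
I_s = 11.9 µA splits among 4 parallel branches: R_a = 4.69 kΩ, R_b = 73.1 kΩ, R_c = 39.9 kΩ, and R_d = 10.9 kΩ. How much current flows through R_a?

I ≈ 7.38 µA

Conductances: ΣG = 1/4.69 + 1/73.1 + 1/39.9 + 1/10.9 = 0.3437 (1/kΩ).
R_a takes the fraction G_k/ΣG = 0.2132/0.3437 = 0.6204, so I = 11.9 × 0.6204 = 7.382 µA.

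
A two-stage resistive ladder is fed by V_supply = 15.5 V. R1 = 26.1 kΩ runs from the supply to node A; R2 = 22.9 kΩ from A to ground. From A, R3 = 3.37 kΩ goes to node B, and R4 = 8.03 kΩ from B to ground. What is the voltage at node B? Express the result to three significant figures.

Looking into the second stage from A: R3 + R4 = 11.40 kΩ appears in parallel with R2.
R2 ‖ (R3+R4) = 7.611 kΩ.
V_A = 15.5 × 7.611/(26.1 + 7.611) = 3.499 V.
V_B = V_A × 0.7044 = 2.465 V.

V_B ≈ 2.46 V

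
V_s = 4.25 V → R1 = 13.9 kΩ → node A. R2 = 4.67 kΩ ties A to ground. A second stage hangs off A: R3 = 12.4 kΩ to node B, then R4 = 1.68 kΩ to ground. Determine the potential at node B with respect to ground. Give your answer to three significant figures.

The second stage (R3 + R4 = 14.08 kΩ) loads node A in parallel with R2.
Effective lower resistance at A: R2 ‖ 14.08 = 3.507 kΩ.
First divider: V_A = V_s · 3.507/(13.9 + 3.507) = 0.8562 V.
V_B = V_A × 0.1193 = 0.1022 V.

V_B ≈ 0.102 V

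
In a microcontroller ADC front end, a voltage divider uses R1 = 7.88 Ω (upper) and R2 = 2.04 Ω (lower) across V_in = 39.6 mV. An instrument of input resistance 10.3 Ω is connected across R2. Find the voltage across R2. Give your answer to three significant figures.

V_out ≈ 7.04 mV

R2 ‖ R_L = (2.04 × 10.3)/(2.04 + 10.3) = 1.703 Ω.
Voltage divider with the loaded lower leg: V_out = 39.6 × 1.703/(7.88 + 1.703) = 39.6 × 0.1777 = 7.037 mV.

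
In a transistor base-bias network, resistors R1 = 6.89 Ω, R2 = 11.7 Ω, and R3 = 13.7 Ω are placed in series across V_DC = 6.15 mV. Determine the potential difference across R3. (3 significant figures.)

V ≈ 2.61 mV

Total series resistance ΣR = 6.89 + 11.7 + 13.7 = 32.29 Ω.
By the voltage-divider rule, V = 6.15 × 13.70/32.29 = 2.609 mV.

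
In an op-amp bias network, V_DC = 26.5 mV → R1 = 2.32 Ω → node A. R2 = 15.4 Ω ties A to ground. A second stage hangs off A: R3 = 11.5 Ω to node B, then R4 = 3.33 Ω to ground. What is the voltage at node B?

The second stage (R3 + R4 = 14.83 Ω) loads node A in parallel with R2.
R2 ‖ (R3+R4) = 7.555 Ω.
So V_A = 26.5 × 0.7651 = 20.27 mV.
V_B = V_A × 0.2245 = 4.552 mV.

V_B ≈ 4.55 mV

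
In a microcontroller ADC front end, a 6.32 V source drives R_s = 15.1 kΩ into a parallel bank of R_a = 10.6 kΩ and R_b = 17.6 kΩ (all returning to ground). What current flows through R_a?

I ≈ 0.182 mA

Parallel bank: R_p = 1/(1/10.6 + 1/17.6) = 6.616 kΩ.
Node voltage V_A = V_supply · R_p/(R_s + R_p) = 6.32 × 0.3046 = 1.925 V.
I(R_a) = V_A / R_a = 1.925/10.6 = 0.1816 mA.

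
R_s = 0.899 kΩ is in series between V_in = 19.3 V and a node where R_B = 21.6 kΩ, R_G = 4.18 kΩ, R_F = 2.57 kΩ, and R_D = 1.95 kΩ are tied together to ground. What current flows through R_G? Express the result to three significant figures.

I ≈ 2.23 mA

Combine the parallel branches: R_p = (1/21.6 + 1/4.18 + 1/2.57 + 1/1.95)⁻¹ = 0.8421 kΩ.
V_A = 19.3 × 0.8421/1.741 = 9.335 V.
Branch current I = V_A/R_G = 9.335/4.18 = 2.233 mA.
(Equivalently: I_total = 11.08 mA, then current-divider fraction G_k/ΣG = 0.2015.)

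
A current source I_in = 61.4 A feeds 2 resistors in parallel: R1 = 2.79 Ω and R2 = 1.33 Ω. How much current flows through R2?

I ≈ 41.6 A

For two parallel branches, I_k = I_in · (other R)/(sum of R).
So I = 61.4 × 2.79/4.120 = 41.58 A.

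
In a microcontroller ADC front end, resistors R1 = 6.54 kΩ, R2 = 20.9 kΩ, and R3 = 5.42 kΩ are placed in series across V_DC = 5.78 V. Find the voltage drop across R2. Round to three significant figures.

V ≈ 3.68 V

Total series resistance ΣR = 6.54 + 20.9 + 5.42 = 32.86 kΩ.
By the voltage-divider rule, V = 5.78 × 20.90/32.86 = 3.676 V.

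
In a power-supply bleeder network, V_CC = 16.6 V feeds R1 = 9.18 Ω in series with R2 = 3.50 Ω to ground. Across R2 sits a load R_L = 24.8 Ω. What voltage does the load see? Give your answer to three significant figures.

V_out ≈ 4.16 V

First combine the lower leg with the load: R2 ‖ R_L = 3.067 Ω.
Voltage divider with the loaded lower leg: V_out = 16.6 × 3.067/(9.18 + 3.067) = 16.6 × 0.2504 = 4.157 V.
(Unloaded it would be 4.58 V; the load pulls it down.)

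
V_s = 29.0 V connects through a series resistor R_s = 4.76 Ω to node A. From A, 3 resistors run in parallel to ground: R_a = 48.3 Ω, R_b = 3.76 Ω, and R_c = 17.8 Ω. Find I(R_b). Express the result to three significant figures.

I ≈ 2.93 A

Parallel bank: R_p = 1/(1/48.3 + 1/3.76 + 1/17.8) = 2.917 Ω.
V_A by voltage divider: V_A = 29.0 × 2.917/(4.76 + 2.917) = 11.02 V.
Branch current I = V_A/R_b = 11.02/3.76 = 2.930 A.
(Check via current divider: I_total = 3.778 A; share G_k/ΣG = 0.7757 → same result.)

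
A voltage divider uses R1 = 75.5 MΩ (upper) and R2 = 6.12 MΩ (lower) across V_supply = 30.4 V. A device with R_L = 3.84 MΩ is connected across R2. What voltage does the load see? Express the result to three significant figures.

First combine the lower leg with the load: R2 ‖ R_L = 2.360 MΩ.
Voltage divider with the loaded lower leg: V_out = 30.4 × 2.360/(75.5 + 2.360) = 30.4 × 0.03030 = 0.9213 V.
(Unloaded it would be 2.28 V; the load pulls it down.)

V_out ≈ 0.921 V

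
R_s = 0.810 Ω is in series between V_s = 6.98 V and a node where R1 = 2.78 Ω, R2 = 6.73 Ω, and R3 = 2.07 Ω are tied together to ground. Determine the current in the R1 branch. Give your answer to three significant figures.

I ≈ 1.39 A

Combine the parallel branches: R_p = (1/2.78 + 1/6.73 + 1/2.07)⁻¹ = 1.009 Ω.
V_A by voltage divider: V_A = 6.98 × 1.009/(0.810 + 1.009) = 3.871 V.
I(R1) = V_A / R1 = 3.871/2.78 = 1.393 A.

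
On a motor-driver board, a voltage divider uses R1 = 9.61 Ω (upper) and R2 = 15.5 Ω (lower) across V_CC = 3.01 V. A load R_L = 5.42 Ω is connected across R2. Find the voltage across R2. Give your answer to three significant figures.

V_out ≈ 0.887 V

R2 ‖ R_L = (15.5 × 5.42)/(15.5 + 5.42) = 4.016 Ω.
Voltage divider with the loaded lower leg: V_out = 3.01 × 4.016/(9.61 + 4.016) = 3.01 × 0.2947 = 0.8871 V.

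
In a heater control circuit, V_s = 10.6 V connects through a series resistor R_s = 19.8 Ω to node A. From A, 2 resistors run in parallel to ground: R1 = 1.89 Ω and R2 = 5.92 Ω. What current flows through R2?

I ≈ 0.121 A

Parallel bank: R_p = 1/(1/1.89 + 1/5.92) = 1.433 Ω.
V_A by voltage divider: V_A = 10.6 × 1.433/(19.8 + 1.433) = 0.7152 V.
I(R2) = V_A / R2 = 0.7152/5.92 = 0.1208 A.
(Check via current divider: I_total = 0.4992 A; share G_k/ΣG = 0.2420 → same result.)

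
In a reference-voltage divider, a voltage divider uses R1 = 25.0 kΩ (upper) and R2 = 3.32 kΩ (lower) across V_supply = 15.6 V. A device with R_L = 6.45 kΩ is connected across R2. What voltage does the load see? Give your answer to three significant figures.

V_out ≈ 1.26 V

R2 ‖ R_L = (3.32 × 6.45)/(3.32 + 6.45) = 2.192 kΩ.
Then V_out = V_supply · R2'/(R1 + R2') = 15.6 × 2.192/27.19 = 1.257 V.
(Unloaded it would be 1.83 V; the load pulls it down.)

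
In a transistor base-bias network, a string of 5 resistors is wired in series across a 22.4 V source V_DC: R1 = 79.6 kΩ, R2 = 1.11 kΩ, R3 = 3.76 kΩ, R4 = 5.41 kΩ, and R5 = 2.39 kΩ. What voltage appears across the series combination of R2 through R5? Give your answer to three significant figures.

V ≈ 3.08 V

Total series resistance ΣR = 79.6 + 1.11 + 3.76 + 5.41 + 2.39 = 92.27 kΩ.
R_{R2..R5} = 1.11 + 3.76 + 5.41 + 2.39 = 12.67 kΩ.
By the voltage-divider rule, V = 22.4 × 12.67/92.27 = 3.076 V.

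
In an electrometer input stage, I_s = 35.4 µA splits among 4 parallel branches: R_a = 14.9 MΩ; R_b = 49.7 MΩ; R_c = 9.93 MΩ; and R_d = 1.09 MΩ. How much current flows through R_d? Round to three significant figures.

ΣG = 1/14.9 + 1/49.7 + 1/9.93 + 1/1.09 = 1.105.
R_d takes the fraction G_k/ΣG = 0.9174/1.105 = 0.8300, so I = 35.4 × 0.8300 = 29.38 µA.

I ≈ 29.4 µA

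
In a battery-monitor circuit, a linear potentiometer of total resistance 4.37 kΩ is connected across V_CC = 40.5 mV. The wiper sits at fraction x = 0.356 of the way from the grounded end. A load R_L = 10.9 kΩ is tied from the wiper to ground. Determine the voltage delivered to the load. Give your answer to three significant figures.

Split the track: R_lower = x·R_p = 1.556 kΩ, R_upper = (1−x)·R_p = 2.814 kΩ.
R_L loads the lower segment: effective lower R = 1.361 kΩ.
Then V_out = V_CC · 1.361/(2.814 + 1.361) = 13.20 mV.

V_out ≈ 13.2 mV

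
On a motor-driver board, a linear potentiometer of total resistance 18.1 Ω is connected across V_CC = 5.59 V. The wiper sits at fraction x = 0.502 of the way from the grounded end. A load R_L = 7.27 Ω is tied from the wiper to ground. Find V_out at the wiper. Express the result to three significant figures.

Lower segment x·R_p = 9.086 Ω; upper segment (1−x)·R_p = 9.014 Ω.
Lower segment in parallel with the load: 9.086 ‖ 7.27 = 4.039 Ω.
Loaded-divider output: V_out = 5.59 × 0.3094 = 1.730 V.

V_out ≈ 1.73 V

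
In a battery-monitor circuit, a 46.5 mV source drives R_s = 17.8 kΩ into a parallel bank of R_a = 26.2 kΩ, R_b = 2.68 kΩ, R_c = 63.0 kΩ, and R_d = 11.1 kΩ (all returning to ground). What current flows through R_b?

I ≈ 1.70 µA

Parallel bank: R_p = 1/(1/26.2 + 1/2.68 + 1/63.0 + 1/11.1) = 1.933 kΩ.
V_A = 46.5 × 1.933/19.73 = 4.556 mV.
Branch current I = V_A/R_b = 4.556/2.68 = 1.700 µA.
(Equivalently: I_total = 2.356 µA, then current-divider fraction G_k/ΣG = 0.7214.)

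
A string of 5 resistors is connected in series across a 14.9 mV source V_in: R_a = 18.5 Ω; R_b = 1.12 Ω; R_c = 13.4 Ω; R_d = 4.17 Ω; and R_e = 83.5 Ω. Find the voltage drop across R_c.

V ≈ 1.65 mV

Series total: ΣR = 18.5 + 1.12 + 13.4 + 4.17 + 83.5 = 120.7 Ω.
Voltage divider: V = V_in · (13.40 / 120.7) = 14.9 × 0.1110 = 1.654 mV.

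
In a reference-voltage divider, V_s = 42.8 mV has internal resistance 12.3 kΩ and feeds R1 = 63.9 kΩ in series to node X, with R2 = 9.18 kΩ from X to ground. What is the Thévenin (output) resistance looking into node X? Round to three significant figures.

R1' = 12.3 + 63.9 = 76.20 kΩ (source resistance + R1).
Looking into X with the source shorted: R_th = R1'·R2/(R1'+R2) = 76.20 × 9.18/85.38 = 8.193 kΩ.

R_th ≈ 8.19 kΩ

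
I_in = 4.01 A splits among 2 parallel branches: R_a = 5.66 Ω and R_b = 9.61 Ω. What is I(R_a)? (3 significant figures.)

Two-branch current divider: I_k = I_in · R_other/(R_1 + R_2).
So I = 4.01 × 9.61/15.27 = 2.524 A.

I ≈ 2.52 A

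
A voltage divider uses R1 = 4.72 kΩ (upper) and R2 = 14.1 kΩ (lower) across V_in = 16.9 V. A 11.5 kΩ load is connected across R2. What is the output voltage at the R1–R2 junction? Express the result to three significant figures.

The load sits in parallel with R2, giving an effective lower resistance R2' = R2·R_L/(R2+R_L) = 6.334 kΩ.
Then V_out = V_in · R2'/(R1 + R2') = 16.9 × 6.334/11.05 = 9.684 V.

V_out ≈ 9.68 V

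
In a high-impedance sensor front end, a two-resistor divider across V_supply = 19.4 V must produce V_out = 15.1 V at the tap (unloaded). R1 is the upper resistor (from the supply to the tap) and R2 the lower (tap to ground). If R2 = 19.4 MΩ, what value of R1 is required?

V_out/V_supply = R2/(R1+R2) = 0.7784.
Rearranging, R1 = R2·(1−k)/k = 19.4 × 0.2848 = 5.525 MΩ.

R1 ≈ 5.52 MΩ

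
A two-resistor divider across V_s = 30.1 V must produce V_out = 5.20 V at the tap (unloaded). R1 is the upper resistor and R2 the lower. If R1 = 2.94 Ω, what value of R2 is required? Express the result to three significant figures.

The divider ratio is R2/(R1+R2) = 5.20/30.1 = 0.1728.
R2 = R1 · 0.1728/(1 − 0.1728) = 0.6140 Ω.

R2 ≈ 0.614 Ω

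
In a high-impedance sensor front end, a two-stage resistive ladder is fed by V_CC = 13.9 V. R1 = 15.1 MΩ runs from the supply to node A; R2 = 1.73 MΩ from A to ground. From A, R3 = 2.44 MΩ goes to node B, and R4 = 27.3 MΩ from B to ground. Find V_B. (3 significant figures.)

The second stage (R3 + R4 = 29.74 MΩ) loads node A in parallel with R2.
R2 ‖ (R3+R4) = 1.635 MΩ.
V_A = 13.9 × 1.635/(15.1 + 1.635) = 1.358 V.
V_B = V_A × 0.9180 = 1.247 V.

V_B ≈ 1.25 V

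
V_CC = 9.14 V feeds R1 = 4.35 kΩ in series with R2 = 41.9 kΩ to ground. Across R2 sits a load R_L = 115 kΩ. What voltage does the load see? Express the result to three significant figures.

V_out ≈ 8.01 V

First combine the lower leg with the load: R2 ‖ R_L = 30.71 kΩ.
Then V_out = V_CC · R2'/(R1 + R2') = 9.14 × 30.71/35.06 = 8.006 V.
(Unloaded it would be 8.28 V; the load pulls it down.)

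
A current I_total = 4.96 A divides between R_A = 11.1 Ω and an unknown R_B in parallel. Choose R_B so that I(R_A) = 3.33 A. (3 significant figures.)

In a two-way split, I_A/I_total = R_B/(R_A + R_B).
3.33/4.96 = R_B/(R_A + R_B) → R_B = R_A · (0.6714)/(1 − 0.6714) = 11.1 × 2.043 = 22.68 Ω.

R_B ≈ 22.7 Ω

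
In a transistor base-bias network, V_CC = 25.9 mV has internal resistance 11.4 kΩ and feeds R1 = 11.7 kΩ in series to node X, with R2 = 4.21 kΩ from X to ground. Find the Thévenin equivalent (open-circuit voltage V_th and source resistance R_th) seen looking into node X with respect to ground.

V_th ≈ 3.99 mV, R_th ≈ 3.56 kΩ

R1' = 11.4 + 11.7 = 23.10 kΩ (source resistance + R1).
V_th is the unloaded tap voltage: V_CC · R2/(R1'+R2) = 25.9 × 0.1542 = 3.993 mV.
With V_CC suppressed (replaced by a short), R_th = R1' ‖ R2 = (23.10 × 4.21)/(23.10 + 4.21) = 3.561 kΩ.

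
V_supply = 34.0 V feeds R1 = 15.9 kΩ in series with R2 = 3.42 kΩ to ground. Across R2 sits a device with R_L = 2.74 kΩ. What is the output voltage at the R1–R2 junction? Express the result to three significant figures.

V_out ≈ 2.97 V

The load sits in parallel with R2, giving an effective lower resistance R2' = R2·R_L/(R2+R_L) = 1.521 kΩ.
Then V_out = V_supply · R2'/(R1 + R2') = 34.0 × 1.521/17.42 = 2.969 V.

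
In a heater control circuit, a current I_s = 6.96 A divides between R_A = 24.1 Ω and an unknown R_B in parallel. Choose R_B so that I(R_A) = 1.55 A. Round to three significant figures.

R_B ≈ 6.90 Ω

The fraction through R_A equals R_B/(R_A+R_B).
With f = 0.2227, R_B = R_A · f/(1−f) = 24.1 × 0.2865 = 6.905 Ω.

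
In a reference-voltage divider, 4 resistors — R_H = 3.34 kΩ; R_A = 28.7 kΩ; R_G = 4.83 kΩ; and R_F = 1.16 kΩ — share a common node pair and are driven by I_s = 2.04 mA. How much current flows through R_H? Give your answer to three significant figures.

Conductances: ΣG = 1/3.34 + 1/28.7 + 1/4.83 + 1/1.16 = 1.403 (1/kΩ).
By the current-divider rule, I = I_s · G_k/ΣG = 2.04 × 0.2133 = 0.4352 mA.

I ≈ 0.435 mA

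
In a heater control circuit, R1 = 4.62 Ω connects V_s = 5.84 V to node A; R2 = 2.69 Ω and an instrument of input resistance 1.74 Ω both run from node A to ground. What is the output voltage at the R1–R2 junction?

The load sits in parallel with R2, giving an effective lower resistance R2' = R2·R_L/(R2+R_L) = 1.057 Ω.
Voltage divider with the loaded lower leg: V_out = 5.84 × 1.057/(4.62 + 1.057) = 5.84 × 0.1861 = 1.087 V.

V_out ≈ 1.09 V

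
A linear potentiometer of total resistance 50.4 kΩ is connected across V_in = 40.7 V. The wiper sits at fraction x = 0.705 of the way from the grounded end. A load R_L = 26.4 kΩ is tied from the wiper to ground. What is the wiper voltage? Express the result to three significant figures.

The pot divides into 14.87 kΩ above the wiper and 35.53 kΩ below.
Lower segment in parallel with the load: 35.53 ‖ 26.4 = 15.15 kΩ.
Loaded-divider output: V_out = 40.7 × 0.5046 = 20.54 V.
(Unloaded: V_out = x·V_in = 28.7 V.)

V_out ≈ 20.5 V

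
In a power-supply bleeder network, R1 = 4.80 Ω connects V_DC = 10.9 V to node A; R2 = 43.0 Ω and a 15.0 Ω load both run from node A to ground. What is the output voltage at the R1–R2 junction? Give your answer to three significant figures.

V_out ≈ 7.61 V

First combine the lower leg with the load: R2 ‖ R_L = 11.12 Ω.
Voltage divider with the loaded lower leg: V_out = 10.9 × 11.12/(4.80 + 11.12) = 10.9 × 0.6985 = 7.614 V.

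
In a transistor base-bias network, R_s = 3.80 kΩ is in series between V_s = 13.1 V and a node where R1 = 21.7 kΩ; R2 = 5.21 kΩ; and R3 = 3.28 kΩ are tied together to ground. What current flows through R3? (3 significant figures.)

I ≈ 1.30 mA

Equivalent of the parallel group: R_p = 1.842 kΩ.
Node voltage V_A = V_s · R_p/(R_s + R_p) = 13.1 × 0.3265 = 4.277 V.
Branch current I = V_A/R3 = 4.277/3.28 = 1.304 mA.
(Equivalently: I_total = 2.322 mA, then current-divider fraction G_k/ΣG = 0.5616.)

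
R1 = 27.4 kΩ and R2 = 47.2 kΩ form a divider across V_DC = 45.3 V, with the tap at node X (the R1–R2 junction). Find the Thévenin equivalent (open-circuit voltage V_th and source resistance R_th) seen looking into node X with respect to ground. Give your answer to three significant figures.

V_th ≈ 28.7 V, R_th ≈ 17.3 kΩ

V_th is the unloaded tap voltage: V_DC · R2/(R1+R2) = 45.3 × 0.6327 = 28.66 V.
Zeroing V_DC shorts the top of R1 to ground, so R_th = R1 ‖ R2 = 17.34 kΩ.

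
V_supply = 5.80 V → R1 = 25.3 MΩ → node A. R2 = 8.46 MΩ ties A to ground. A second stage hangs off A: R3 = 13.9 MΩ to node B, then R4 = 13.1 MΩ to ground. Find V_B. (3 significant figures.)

Looking into the second stage from A: R3 + R4 = 27.00 MΩ appears in parallel with R2.
R2 ‖ (R3+R4) = 6.442 MΩ.
V_A = 5.80 × 6.442/(25.3 + 6.442) = 1.177 V.
Then the unloaded second divider: V_B = V_A × R4/(R3+R4) = 1.177 × 0.4852 = 0.5711 V.

V_B ≈ 0.571 V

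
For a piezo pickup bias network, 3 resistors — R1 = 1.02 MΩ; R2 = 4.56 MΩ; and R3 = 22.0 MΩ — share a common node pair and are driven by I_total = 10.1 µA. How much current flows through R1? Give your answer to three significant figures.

I ≈ 7.95 µA

Conductances: ΣG = 1/1.02 + 1/4.56 + 1/22.0 = 1.245 (1/MΩ).
Current divider: I(R1) = I_total · G_k/ΣG = 10.1 × (0.9804/1.245) = 10.1 × 0.7874 = 7.952 µA.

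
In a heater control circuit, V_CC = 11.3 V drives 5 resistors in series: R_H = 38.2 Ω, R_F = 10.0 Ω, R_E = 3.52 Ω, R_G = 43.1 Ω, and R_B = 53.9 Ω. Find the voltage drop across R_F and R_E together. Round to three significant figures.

ΣR = 38.2 + 10.0 + 3.52 + 43.1 + 53.9 = 148.7 Ω.
R_{R_F..R_E} = 10.0 + 3.52 = 13.52 Ω.
Voltage divider: V = V_CC · (13.52 / 148.7) = 11.3 × 0.09091 = 1.027 V.

V ≈ 1.03 V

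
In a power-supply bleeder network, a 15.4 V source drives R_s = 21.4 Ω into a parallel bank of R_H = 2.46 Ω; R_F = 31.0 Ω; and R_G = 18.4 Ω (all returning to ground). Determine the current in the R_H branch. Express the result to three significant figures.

Equivalent of the parallel group: R_p = 2.028 Ω.
V_A = 15.4 × 2.028/23.43 = 1.333 V.
I(R_H) = V_A / R_H = 1.333/2.46 = 0.5419 A.
(Equivalently: I_total = 0.6573 A, then current-divider fraction G_k/ΣG = 0.8244.)

I ≈ 0.542 A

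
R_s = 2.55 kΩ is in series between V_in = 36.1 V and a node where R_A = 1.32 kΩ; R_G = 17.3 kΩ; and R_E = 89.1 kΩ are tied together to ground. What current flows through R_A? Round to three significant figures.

I ≈ 8.80 mA

Parallel bank: R_p = 1/(1/1.32 + 1/17.3 + 1/89.1) = 1.210 kΩ.
Node voltage V_A = V_in · R_p/(R_s + R_p) = 36.1 × 0.3218 = 11.62 V.
Branch current I = V_A/R_A = 11.62/1.32 = 8.800 mA.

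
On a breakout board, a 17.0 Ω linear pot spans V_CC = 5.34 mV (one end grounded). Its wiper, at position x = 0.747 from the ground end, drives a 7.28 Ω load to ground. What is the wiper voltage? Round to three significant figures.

V_out ≈ 2.77 mV

Lower segment x·R_p = 12.70 Ω; upper segment (1−x)·R_p = 4.301 Ω.
R_L loads the lower segment: effective lower R = 4.627 Ω.
V_out = 5.34 × 4.627/(4.301 + 4.627) = 2.768 mV.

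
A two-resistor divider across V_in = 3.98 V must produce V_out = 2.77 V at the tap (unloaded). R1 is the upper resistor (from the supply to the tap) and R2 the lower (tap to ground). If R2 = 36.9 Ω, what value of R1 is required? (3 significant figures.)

The divider ratio is R2/(R1+R2) = 2.77/3.98 = 0.6960.
So R1 = R2 · (V_in/V_out − 1) = 36.9 × (3.98/2.77 − 1) = 36.9 × 0.4368 = 16.12 Ω.

R1 ≈ 16.1 Ω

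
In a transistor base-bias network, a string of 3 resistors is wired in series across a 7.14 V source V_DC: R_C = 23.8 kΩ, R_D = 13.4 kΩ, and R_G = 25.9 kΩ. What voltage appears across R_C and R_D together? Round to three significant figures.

V ≈ 4.21 V

ΣR = 23.8 + 13.4 + 25.9 = 63.10 kΩ.
R_{R_C..R_D} = 23.8 + 13.4 = 37.20 kΩ.
By the voltage-divider rule, V = 7.14 × 37.20/63.10 = 4.209 V.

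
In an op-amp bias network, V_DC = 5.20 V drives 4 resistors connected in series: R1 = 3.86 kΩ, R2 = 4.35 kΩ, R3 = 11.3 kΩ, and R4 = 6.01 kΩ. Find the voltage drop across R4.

V ≈ 1.22 V

Total series resistance ΣR = 3.86 + 4.35 + 11.3 + 6.01 = 25.52 kΩ.
Voltage divider: V = V_DC · (6.010 / 25.52) = 5.20 × 0.2355 = 1.225 V.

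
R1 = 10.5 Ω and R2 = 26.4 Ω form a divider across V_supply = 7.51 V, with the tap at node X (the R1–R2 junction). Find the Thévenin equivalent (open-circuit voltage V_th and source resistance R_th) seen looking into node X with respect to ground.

V_th ≈ 5.37 V, R_th ≈ 7.51 Ω

Open-circuit (no load on X): V_th = V_supply · R2/(R1 + R2) = 7.51 × 26.4/(10.50 + 26.4) = 5.373 V.
With V_supply suppressed (replaced by a short), R_th = R1 ‖ R2 = (10.50 × 26.4)/(10.50 + 26.4) = 7.512 Ω.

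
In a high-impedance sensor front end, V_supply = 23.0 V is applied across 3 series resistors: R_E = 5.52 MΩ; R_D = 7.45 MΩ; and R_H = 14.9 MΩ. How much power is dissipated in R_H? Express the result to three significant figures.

Series current I = V_supply/ΣR = 23.0/27.87 = 0.8253 µA.
P = I²R = 0.6811 × 14.9 = 10.15 µW.

P ≈ 10.1 µW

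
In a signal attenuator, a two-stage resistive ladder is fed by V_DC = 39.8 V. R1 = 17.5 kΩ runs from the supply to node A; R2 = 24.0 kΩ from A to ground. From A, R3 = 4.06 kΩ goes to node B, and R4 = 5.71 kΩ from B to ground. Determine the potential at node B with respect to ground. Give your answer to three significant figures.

V_B ≈ 6.61 V

The second stage (R3 + R4 = 9.770 kΩ) loads node A in parallel with R2.
R2 ‖ (R3+R4) = 6.943 kΩ.
First divider: V_A = V_DC · 6.943/(17.5 + 6.943) = 11.31 V.
Then the unloaded second divider: V_B = V_A × R4/(R3+R4) = 11.31 × 0.5844 = 6.607 V.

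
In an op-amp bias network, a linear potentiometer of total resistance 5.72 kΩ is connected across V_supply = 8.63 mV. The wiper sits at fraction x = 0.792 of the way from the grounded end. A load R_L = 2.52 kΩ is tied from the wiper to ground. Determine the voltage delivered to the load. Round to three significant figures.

V_out ≈ 4.97 mV

Split the track: R_lower = x·R_p = 4.530 kΩ, R_upper = (1−x)·R_p = 1.190 kΩ.
(x·R_p) ‖ R_L = 1.619 kΩ.
V_out = 8.63 × 1.619/(1.190 + 1.619) = 4.975 mV.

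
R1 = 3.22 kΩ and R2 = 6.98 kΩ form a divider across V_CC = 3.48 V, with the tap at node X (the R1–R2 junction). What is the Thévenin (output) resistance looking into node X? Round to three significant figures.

R_th ≈ 2.20 kΩ

Looking into X with the source shorted: R_th = R1·R2/(R1+R2) = 3.220 × 6.98/10.20 = 2.203 kΩ.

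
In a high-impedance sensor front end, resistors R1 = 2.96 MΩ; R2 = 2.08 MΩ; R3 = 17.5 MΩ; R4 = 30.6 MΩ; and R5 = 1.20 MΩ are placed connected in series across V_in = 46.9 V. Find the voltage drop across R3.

V ≈ 15.1 V

Total series resistance ΣR = 2.96 + 2.08 + 17.5 + 30.6 + 1.20 = 54.34 MΩ.
Voltage divider: V = V_in · (17.50 / 54.34) = 46.9 × 0.3220 = 15.10 V.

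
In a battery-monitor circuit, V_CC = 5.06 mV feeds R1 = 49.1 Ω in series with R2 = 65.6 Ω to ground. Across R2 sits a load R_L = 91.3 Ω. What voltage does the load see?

V_out ≈ 2.21 mV

R2 ‖ R_L = (65.6 × 91.3)/(65.6 + 91.3) = 38.17 Ω.
Now apply the divider: V_out = 5.06 × 0.4374 = 2.213 mV.
(Unloaded it would be 2.89 mV; the load pulls it down.)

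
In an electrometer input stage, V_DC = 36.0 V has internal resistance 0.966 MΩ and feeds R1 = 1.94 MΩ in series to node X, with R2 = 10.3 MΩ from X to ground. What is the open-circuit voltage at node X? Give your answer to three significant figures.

R1' = 0.966 + 1.94 = 2.906 MΩ (source resistance + R1).
Open-circuit (no load on X): V_th = V_DC · R2/(R1' + R2) = 36.0 × 10.3/(2.906 + 10.3) = 28.08 V.

V_th ≈ 28.1 V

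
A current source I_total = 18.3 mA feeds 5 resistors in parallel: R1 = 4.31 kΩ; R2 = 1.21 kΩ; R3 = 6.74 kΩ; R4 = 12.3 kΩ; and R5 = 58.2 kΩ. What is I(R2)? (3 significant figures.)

Conductances: ΣG = 1/4.31 + 1/1.21 + 1/6.74 + 1/12.3 + 1/58.2 = 1.305 (1/kΩ).
R2 takes the fraction G_k/ΣG = 0.8264/1.305 = 0.6331, so I = 18.3 × 0.6331 = 11.59 mA.

I ≈ 11.6 mA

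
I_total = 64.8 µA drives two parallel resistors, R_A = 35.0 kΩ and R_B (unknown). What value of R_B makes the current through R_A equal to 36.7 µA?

In a two-way split, I_A/I_total = R_B/(R_A + R_B).
36.7/64.8 = R_B/(R_A + R_B) → R_B = R_A · (0.5664)/(1 − 0.5664) = 35.0 × 1.306 = 45.71 kΩ.

R_B ≈ 45.7 kΩ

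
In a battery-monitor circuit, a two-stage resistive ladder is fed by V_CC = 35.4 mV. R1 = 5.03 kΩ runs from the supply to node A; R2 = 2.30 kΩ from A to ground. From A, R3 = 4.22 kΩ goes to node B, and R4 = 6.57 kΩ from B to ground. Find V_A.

V_A ≈ 9.69 mV

Looking into the second stage from A: R3 + R4 = 10.79 kΩ appears in parallel with R2.
Effective lower resistance at A: R2 ‖ 10.79 = 1.896 kΩ.
First divider: V_A = V_CC · 1.896/(5.03 + 1.896) = 9.690 mV.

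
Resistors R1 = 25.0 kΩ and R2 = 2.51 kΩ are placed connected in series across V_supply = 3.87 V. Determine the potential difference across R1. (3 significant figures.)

V ≈ 3.52 V

ΣR = 25.0 + 2.51 = 27.51 kΩ.
V = V_supply · R/ΣR = 3.87 × 0.9088 = 3.517 V.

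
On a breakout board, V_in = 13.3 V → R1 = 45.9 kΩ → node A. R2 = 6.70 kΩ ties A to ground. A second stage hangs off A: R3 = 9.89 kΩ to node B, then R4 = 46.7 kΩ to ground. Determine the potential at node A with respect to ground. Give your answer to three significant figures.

Looking into the second stage from A: R3 + R4 = 56.59 kΩ appears in parallel with R2.
R2 ‖ (R3+R4) = 5.991 kΩ.
V_A = 13.3 × 5.991/(45.9 + 5.991) = 1.535 V.

V_A ≈ 1.54 V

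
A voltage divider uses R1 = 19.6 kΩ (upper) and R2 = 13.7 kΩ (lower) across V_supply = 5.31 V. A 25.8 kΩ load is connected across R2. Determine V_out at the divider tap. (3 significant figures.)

First combine the lower leg with the load: R2 ‖ R_L = 8.948 kΩ.
Now apply the divider: V_out = 5.31 × 0.3134 = 1.664 V.
(Unloaded it would be 2.18 V; the load pulls it down.)

V_out ≈ 1.66 V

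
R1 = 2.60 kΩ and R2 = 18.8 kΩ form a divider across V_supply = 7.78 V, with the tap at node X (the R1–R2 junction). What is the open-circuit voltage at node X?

Open-circuit (no load on X): V_th = V_supply · R2/(R1 + R2) = 7.78 × 18.8/(2.600 + 18.8) = 6.835 V.

V_th ≈ 6.83 V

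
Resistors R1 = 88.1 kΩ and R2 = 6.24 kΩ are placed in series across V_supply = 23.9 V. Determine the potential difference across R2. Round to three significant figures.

Total series resistance ΣR = 88.1 + 6.24 = 94.34 kΩ.
Voltage divider: V = V_supply · (6.240 / 94.34) = 23.9 × 0.06614 = 1.581 V.

V ≈ 1.58 V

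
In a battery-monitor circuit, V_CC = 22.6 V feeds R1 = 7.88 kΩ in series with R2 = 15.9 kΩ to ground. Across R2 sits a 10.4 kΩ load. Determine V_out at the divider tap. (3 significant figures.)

V_out ≈ 10.0 V

First combine the lower leg with the load: R2 ‖ R_L = 6.287 kΩ.
Then V_out = V_CC · R2'/(R1 + R2') = 22.6 × 6.287/14.17 = 10.03 V.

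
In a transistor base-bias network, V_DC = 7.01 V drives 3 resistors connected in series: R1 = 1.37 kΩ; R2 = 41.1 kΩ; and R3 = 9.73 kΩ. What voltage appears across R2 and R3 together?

ΣR = 1.37 + 41.1 + 9.73 = 52.20 kΩ.
R_{R2..R3} = 41.1 + 9.73 = 50.83 kΩ.
V = V_DC · R/ΣR = 7.01 × 0.9738 = 6.826 V.

V ≈ 6.83 V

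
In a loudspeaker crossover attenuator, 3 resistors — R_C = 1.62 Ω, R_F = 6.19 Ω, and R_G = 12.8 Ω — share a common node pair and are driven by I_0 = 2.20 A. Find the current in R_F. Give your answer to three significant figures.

Conductances: ΣG = 1/1.62 + 1/6.19 + 1/12.8 = 0.8570 (1/Ω).
By the current-divider rule, I = I_0 · G_k/ΣG = 2.20 × 0.1885 = 0.4147 A.

I ≈ 0.415 A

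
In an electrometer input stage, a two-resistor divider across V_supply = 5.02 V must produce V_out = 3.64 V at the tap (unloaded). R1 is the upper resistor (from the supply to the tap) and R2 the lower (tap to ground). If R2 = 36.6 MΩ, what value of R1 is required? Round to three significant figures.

R1 ≈ 13.9 MΩ

V_out/V_supply = R2/(R1+R2) = 0.7251.
Rearranging, R1 = R2·(1−k)/k = 36.6 × 0.3791 = 13.88 MΩ.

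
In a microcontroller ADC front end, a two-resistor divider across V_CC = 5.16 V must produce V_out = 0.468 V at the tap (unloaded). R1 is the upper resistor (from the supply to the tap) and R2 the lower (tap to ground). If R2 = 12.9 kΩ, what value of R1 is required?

R1 ≈ 129 kΩ

The divider ratio is R2/(R1+R2) = 0.468/5.16 = 0.09070.
Rearranging, R1 = R2·(1−k)/k = 12.9 × 10.03 = 129.3 kΩ.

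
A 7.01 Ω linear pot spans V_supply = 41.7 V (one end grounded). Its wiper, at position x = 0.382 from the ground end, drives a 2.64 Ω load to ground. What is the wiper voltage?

V_out ≈ 9.79 V

Lower segment x·R_p = 2.678 Ω; upper segment (1−x)·R_p = 4.332 Ω.
Lower segment in parallel with the load: 2.678 ‖ 2.64 = 1.329 Ω.
Loaded-divider output: V_out = 41.7 × 0.2348 = 9.792 V.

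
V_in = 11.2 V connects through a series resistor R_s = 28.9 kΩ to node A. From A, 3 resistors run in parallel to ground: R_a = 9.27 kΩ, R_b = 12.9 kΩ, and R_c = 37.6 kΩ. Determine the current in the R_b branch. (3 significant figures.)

Combine the parallel branches: R_p = (1/9.27 + 1/12.9 + 1/37.6)⁻¹ = 4.717 kΩ.
V_A by voltage divider: V_A = 11.2 × 4.717/(28.9 + 4.717) = 1.572 V.
Branch current I = V_A/R_b = 1.572/12.9 = 0.1218 mA.

I ≈ 0.122 mA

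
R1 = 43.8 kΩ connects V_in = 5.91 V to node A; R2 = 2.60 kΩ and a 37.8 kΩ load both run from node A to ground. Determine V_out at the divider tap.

V_out ≈ 0.311 V

R2 ‖ R_L = (2.60 × 37.8)/(2.60 + 37.8) = 2.433 kΩ.
Then V_out = V_in · R2'/(R1 + R2') = 5.91 × 2.433/46.23 = 0.3110 V.
(Unloaded it would be 0.331 V; the load pulls it down.)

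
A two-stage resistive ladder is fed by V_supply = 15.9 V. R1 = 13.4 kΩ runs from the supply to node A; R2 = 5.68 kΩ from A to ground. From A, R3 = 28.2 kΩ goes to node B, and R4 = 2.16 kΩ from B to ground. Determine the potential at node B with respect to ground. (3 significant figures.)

V_B ≈ 0.298 V

Looking into the second stage from A: R3 + R4 = 30.36 kΩ appears in parallel with R2.
R2 ‖ (R3+R4) = 4.785 kΩ.
V_A = 15.9 × 4.785/(13.4 + 4.785) = 4.184 V.
Then the unloaded second divider: V_B = V_A × R4/(R3+R4) = 4.184 × 0.07115 = 0.2976 V.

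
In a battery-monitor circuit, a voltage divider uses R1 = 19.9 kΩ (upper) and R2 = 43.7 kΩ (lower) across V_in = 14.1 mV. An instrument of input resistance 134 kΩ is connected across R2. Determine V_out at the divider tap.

The load sits in parallel with R2, giving an effective lower resistance R2' = R2·R_L/(R2+R_L) = 32.95 kΩ.
Voltage divider with the loaded lower leg: V_out = 14.1 × 32.95/(19.9 + 32.95) = 14.1 × 0.6235 = 8.791 mV.

V_out ≈ 8.79 mV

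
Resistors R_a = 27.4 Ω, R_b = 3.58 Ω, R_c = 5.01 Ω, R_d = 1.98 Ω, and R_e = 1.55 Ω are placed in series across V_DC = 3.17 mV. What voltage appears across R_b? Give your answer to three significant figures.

V ≈ 0.287 mV

ΣR = 27.4 + 3.58 + 5.01 + 1.98 + 1.55 = 39.52 Ω.
By the voltage-divider rule, V = 3.17 × 3.580/39.52 = 0.2872 mV.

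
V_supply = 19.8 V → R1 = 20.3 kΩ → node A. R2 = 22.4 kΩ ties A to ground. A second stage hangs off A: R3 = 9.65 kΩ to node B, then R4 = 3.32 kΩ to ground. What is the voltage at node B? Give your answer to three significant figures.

V_B ≈ 1.46 V

The second stage (R3 + R4 = 12.97 kΩ) loads node A in parallel with R2.
R2 ‖ (R3+R4) = 8.214 kΩ.
So V_A = 19.8 × 0.2881 = 5.704 V.
Stage 2 is unloaded, so V_B = V_A · R4/(R3+R4) = 5.704 × 3.32/12.97 = 1.460 V.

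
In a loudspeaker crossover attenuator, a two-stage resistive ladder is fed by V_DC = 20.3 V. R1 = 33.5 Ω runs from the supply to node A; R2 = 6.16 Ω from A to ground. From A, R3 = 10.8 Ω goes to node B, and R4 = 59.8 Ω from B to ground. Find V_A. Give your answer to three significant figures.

V_A ≈ 2.94 V

Node A sees R2 in parallel with the series input of stage 2, R3 + R4 = 70.60 Ω.
R2 ‖ (R3+R4) = 5.666 Ω.
V_A = 20.3 × 5.666/(33.5 + 5.666) = 2.937 V.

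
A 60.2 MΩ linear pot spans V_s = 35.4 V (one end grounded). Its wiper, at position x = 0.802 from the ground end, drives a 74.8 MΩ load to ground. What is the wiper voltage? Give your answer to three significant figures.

Lower segment x·R_p = 48.28 MΩ; upper segment (1−x)·R_p = 11.92 MΩ.
(x·R_p) ‖ R_L = 29.34 MΩ.
Then V_out = V_s · 29.34/(11.92 + 29.34) = 25.17 V.

V_out ≈ 25.2 V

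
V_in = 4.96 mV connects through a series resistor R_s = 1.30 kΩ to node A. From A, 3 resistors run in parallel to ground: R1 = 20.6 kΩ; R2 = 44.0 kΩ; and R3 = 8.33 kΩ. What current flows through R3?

Combine the parallel branches: R_p = (1/20.6 + 1/44.0 + 1/8.33)⁻¹ = 5.227 kΩ.
V_A = 4.96 × 5.227/6.527 = 3.972 mV.
I(R3) = V_A / R3 = 3.972/8.33 = 0.4768 µA.

I ≈ 0.477 µA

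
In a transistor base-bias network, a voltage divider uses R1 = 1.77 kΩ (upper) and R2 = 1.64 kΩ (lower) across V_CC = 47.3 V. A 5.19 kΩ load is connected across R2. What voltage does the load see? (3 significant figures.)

First combine the lower leg with the load: R2 ‖ R_L = 1.246 kΩ.
Voltage divider with the loaded lower leg: V_out = 47.3 × 1.246/(1.77 + 1.246) = 47.3 × 0.4132 = 19.54 V.
(Unloaded it would be 22.7 V; the load pulls it down.)

V_out ≈ 19.5 V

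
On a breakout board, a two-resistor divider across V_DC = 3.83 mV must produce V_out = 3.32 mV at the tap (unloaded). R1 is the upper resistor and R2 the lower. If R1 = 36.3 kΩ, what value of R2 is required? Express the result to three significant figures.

V_out/V_DC = R2/(R1+R2) = 0.8668.
Rearranging, R2 = R1·k/(1−k) = 36.3 × 6.510 = 236.3 kΩ.

R2 ≈ 236 kΩ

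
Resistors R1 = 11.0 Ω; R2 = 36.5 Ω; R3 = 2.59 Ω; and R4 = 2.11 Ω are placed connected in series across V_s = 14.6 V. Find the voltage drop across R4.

ΣR = 11.0 + 36.5 + 2.59 + 2.11 = 52.20 Ω.
Voltage divider: V = V_s · (2.110 / 52.20) = 14.6 × 0.04042 = 0.5902 V.

V ≈ 0.590 V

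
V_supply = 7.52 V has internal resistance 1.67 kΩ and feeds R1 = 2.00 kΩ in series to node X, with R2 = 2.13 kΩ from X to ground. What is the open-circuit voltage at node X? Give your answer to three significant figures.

V_th ≈ 2.76 V

R1' = 1.67 + 2.00 = 3.670 kΩ (source resistance + R1).
With X open, the divider is unloaded: V_th = 7.52 × 2.13/5.800 = 2.762 V.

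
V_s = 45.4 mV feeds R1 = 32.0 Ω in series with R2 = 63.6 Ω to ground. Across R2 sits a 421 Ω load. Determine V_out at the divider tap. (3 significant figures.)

R2 ‖ R_L = (63.6 × 421)/(63.6 + 421) = 55.25 Ω.
Voltage divider with the loaded lower leg: V_out = 45.4 × 55.25/(32.0 + 55.25) = 45.4 × 0.6333 = 28.75 mV.
(Unloaded it would be 30.2 mV; the load pulls it down.)

V_out ≈ 28.7 mV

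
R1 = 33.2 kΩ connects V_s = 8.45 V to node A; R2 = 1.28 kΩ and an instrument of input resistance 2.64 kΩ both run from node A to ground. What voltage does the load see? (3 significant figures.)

V_out ≈ 0.214 V

First combine the lower leg with the load: R2 ‖ R_L = 0.8620 kΩ.
Voltage divider with the loaded lower leg: V_out = 8.45 × 0.8620/(33.2 + 0.8620) = 8.45 × 0.02531 = 0.2139 V.
(Unloaded it would be 0.314 V; the load pulls it down.)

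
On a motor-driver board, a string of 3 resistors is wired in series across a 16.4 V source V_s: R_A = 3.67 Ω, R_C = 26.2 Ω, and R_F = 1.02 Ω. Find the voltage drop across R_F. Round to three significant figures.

V ≈ 0.542 V

ΣR = 3.67 + 26.2 + 1.02 = 30.89 Ω.
Voltage divider: V = V_s · (1.020 / 30.89) = 16.4 × 0.03302 = 0.5415 V.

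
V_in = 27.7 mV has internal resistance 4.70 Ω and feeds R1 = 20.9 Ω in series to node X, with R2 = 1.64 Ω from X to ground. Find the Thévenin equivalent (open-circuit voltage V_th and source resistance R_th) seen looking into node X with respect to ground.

V_th ≈ 1.67 mV, R_th ≈ 1.54 Ω

R1' = 4.70 + 20.9 = 25.60 Ω (source resistance + R1).
Open-circuit (no load on X): V_th = V_in · R2/(R1' + R2) = 27.7 × 1.64/(25.60 + 1.64) = 1.668 mV.
Looking into X with the source shorted: R_th = R1'·R2/(R1'+R2) = 25.60 × 1.64/27.24 = 1.541 Ω.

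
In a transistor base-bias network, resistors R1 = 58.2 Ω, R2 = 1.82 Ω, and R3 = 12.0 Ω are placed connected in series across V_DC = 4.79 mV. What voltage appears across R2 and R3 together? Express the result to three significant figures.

ΣR = 58.2 + 1.82 + 12.0 = 72.02 Ω.
R_{R2..R3} = 1.82 + 12.0 = 13.82 Ω.
V = V_DC · R/ΣR = 4.79 × 0.1919 = 0.9192 mV.

V ≈ 0.919 mV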